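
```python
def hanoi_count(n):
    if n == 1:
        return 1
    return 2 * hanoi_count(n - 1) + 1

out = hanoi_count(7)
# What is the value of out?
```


hanoi_count(7)
= 2 * hanoi_count(6) + 1
= 2 * (2 * hanoi_count(5) + 1) + 1
= 2 * (2 * (2 * hanoi_count(4) + 1) + 1) + 1
= 2 * (2 * (2 * (2 * hanoi_count(3) + 1) + 1) + 1) + 1
= 2 * (2 * (2 * (2 * (2 * hanoi_count(2) + 1) + 1) + 1) + 1) + 1
= 2 * (2 * (2 * (2 * (2 * (2 * hanoi_count(1) + 1) + 1) + 1) + 1) + 1) + 1
Now compute bottom-up:
hanoi_count(1) = 1
hanoi_count(2) = 2 * 1 + 1 = 3
hanoi_count(3) = 2 * 3 + 1 = 7
hanoi_count(4) = 2 * 7 + 1 = 15
hanoi_count(5) = 2 * 15 + 1 = 31
hanoi_count(6) = 2 * 31 + 1 = 63
hanoi_count(7) = 2 * 63 + 1 = 127
= 127


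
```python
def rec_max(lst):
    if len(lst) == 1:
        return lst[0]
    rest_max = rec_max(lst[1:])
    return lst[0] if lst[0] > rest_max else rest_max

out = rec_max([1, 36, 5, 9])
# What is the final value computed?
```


rec_max([1, 36, 5, 9])
= compare 1 with rec_max([36, 5, 9])
= compare 36 with rec_max([5, 9])
= compare 5 with rec_max([9])
Base: rec_max([9]) = 9
compare 5 with 9: max = 9
compare 36 with 9: max = 36
compare 1 with 36: max = 36
= 36


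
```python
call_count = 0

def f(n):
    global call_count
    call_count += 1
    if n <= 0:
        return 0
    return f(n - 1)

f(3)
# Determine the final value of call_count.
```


f(3) calls f(2) calls ... calls f(0)
Total calls: 3 + 1 (for base case) = 4


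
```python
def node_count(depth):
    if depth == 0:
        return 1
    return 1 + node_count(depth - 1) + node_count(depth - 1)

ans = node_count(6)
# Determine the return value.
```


node_count(6)
= 1 + node_count(5) + node_count(5)
= 1 + 2 * node_count(5)
node_count(k) = 2^(k+1) - 1
node_count(0) = 1
node_count(1) = 3
node_count(2) = 7
node_count(3) = 15
node_count(4) = 31
node_count(6) = 2^7 - 1 = 127


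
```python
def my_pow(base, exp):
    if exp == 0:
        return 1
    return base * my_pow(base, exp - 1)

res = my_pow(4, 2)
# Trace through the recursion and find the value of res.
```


my_pow(4, 2)
= 4 * my_pow(4, 1)
= 4 * 4 * my_pow(4, 0)
= 4 * 4 * 1
= 16


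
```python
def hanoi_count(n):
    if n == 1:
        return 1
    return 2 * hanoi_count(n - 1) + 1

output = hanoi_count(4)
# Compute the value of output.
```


hanoi_count(4)
= 2 * hanoi_count(3) + 1
= 2 * (2 * hanoi_count(2) + 1) + 1
= 2 * (2 * (2 * hanoi_count(1) + 1) + 1) + 1
Now compute bottom-up:
hanoi_count(1) = 1
hanoi_count(2) = 2 * 1 + 1 = 3
hanoi_count(3) = 2 * 3 + 1 = 7
hanoi_count(4) = 2 * 7 + 1 = 15
= 15


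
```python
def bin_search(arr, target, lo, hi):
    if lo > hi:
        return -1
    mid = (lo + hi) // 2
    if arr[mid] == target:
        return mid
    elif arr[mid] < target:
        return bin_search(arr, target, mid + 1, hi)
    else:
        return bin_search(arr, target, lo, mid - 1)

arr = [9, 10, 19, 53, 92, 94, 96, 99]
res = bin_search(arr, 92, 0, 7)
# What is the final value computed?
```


bin_search(arr, 92, 0, 7)
lo=0, hi=7, mid=3, arr[mid]=53
53 < 92, search right half
lo=4, hi=7, mid=5, arr[mid]=94
94 > 92, search left half
lo=4, hi=4, mid=4, arr[mid]=92
arr[4] == 92, found at index 4
= 4


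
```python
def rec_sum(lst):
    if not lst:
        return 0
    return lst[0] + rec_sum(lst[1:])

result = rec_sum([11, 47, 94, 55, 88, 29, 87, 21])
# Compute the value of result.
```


rec_sum([11, 47, 94, 55, 88, 29, 87, 21])
= 11 + rec_sum([47, 94, 55, 88, 29, 87, 21])
= 11 + 47 + rec_sum([94, 55, 88, 29, 87, 21])
= 11 + 47 + 94 + rec_sum([55, 88, 29, 87, 21])
= 11 + 47 + 94 + 55 + rec_sum([88, 29, 87, 21])
= 11 + 47 + 94 + 55 + 88 + rec_sum([29, 87, 21])
= 11 + 47 + 94 + 55 + 88 + 29 + rec_sum([87, 21])
= 11 + 47 + 94 + 55 + 88 + 29 + 87 + rec_sum([21])
= 11 + 47 + 94 + 55 + 88 + 29 + 87 + 21 + rec_sum([])
= 11 + 47 + 94 + 55 + 88 + 29 + 87 + 21 + 0
= 432


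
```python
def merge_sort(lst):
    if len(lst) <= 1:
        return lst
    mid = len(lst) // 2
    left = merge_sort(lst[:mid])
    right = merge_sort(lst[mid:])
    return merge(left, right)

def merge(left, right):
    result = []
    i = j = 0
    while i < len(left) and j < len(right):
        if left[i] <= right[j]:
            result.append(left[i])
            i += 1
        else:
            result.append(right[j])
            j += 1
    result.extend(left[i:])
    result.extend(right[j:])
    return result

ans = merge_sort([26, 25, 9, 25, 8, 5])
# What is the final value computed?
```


merge_sort([26, 25, 9, 25, 8, 5])
Split into [26, 25, 9] and [25, 8, 5]
Left sorted: [9, 25, 26]
Right sorted: [5, 8, 25]
Merge [9, 25, 26] and [5, 8, 25]
= [5, 8, 9, 25, 25, 26]


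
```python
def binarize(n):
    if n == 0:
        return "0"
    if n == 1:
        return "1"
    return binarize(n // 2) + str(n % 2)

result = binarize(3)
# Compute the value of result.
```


binarize(3)
= binarize(1) + "1"
= "1" + "1"
= "11"


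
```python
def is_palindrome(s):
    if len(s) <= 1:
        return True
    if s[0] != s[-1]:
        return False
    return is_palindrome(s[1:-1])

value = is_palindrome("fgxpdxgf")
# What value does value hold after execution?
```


is_palindrome("fgxpdxgf")
"fgxpdxgf": s[0]='f' == s[-1]='f' -> is_palindrome("gxpdxg")
"gxpdxg": s[0]='g' == s[-1]='g' -> is_palindrome("xpdx")
"xpdx": s[0]='x' == s[-1]='x' -> is_palindrome("pd")
"pd": s[0]='p' != s[-1]='d' -> False
= False


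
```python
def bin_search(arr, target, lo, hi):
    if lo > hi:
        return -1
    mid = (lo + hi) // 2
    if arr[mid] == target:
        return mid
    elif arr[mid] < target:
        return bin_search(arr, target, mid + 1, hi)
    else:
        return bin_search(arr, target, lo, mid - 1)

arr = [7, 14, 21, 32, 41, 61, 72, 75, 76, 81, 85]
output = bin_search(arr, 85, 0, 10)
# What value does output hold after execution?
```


bin_search(arr, 85, 0, 10)
lo=0, hi=10, mid=5, arr[mid]=61
61 < 85, search right half
lo=6, hi=10, mid=8, arr[mid]=76
76 < 85, search right half
lo=9, hi=10, mid=9, arr[mid]=81
81 < 85, search right half
lo=10, hi=10, mid=10, arr[mid]=85
arr[10] == 85, found at index 10
= 10


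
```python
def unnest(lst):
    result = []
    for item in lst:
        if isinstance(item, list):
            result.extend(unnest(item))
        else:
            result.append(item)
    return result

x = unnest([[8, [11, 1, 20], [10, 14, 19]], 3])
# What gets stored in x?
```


unnest([[8, [11, 1, 20], [10, 14, 19]], 3])
Processing each element:
  [8, [11, 1, 20], [10, 14, 19]] is a list -> unnest recursively -> [8, 11, 1, 20, 10, 14, 19]
  3 is not a list -> append 3
= [8, 11, 1, 20, 10, 14, 19, 3]


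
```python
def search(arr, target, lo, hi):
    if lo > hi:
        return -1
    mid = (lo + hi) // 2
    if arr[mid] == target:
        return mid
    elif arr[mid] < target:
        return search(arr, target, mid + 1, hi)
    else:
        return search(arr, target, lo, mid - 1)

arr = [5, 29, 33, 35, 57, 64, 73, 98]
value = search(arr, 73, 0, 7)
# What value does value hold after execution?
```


search(arr, 73, 0, 7)
lo=0, hi=7, mid=3, arr[mid]=35
35 < 73, search right half
lo=4, hi=7, mid=5, arr[mid]=64
64 < 73, search right half
lo=6, hi=7, mid=6, arr[mid]=73
arr[6] == 73, found at index 6
= 6


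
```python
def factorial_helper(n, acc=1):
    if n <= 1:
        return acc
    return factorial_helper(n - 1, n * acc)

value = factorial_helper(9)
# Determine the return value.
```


factorial_helper(9, 1)
= factorial_helper(8, 9 * 1) = factorial_helper(8, 9)
= factorial_helper(7, 8 * 9) = factorial_helper(7, 72)
= factorial_helper(6, 7 * 72) = factorial_helper(6, 504)
= factorial_helper(5, 6 * 504) = factorial_helper(5, 3024)
= factorial_helper(4, 5 * 3024) = factorial_helper(4, 15120)
= factorial_helper(3, 4 * 15120) = factorial_helper(3, 60480)
= factorial_helper(2, 3 * 60480) = factorial_helper(2, 181440)
= factorial_helper(1, 2 * 181440) = factorial_helper(1, 362880)
n <= 1, return acc = 362880


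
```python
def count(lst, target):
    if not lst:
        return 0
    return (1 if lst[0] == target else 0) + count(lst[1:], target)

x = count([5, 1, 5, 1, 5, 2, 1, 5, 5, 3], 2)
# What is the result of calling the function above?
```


count([5, 1, 5, 1, 5, 2, 1, 5, 5, 3], 2)
lst[0]=5 != 2: 0 + count([1, 5, 1, 5, 2, 1, 5, 5, 3], 2)
lst[0]=1 != 2: 0 + count([5, 1, 5, 2, 1, 5, 5, 3], 2)
lst[0]=5 != 2: 0 + count([1, 5, 2, 1, 5, 5, 3], 2)
lst[0]=1 != 2: 0 + count([5, 2, 1, 5, 5, 3], 2)
lst[0]=5 != 2: 0 + count([2, 1, 5, 5, 3], 2)
lst[0]=2 == 2: 1 + count([1, 5, 5, 3], 2)
lst[0]=1 != 2: 0 + count([5, 5, 3], 2)
lst[0]=5 != 2: 0 + count([5, 3], 2)
lst[0]=5 != 2: 0 + count([3], 2)
lst[0]=3 != 2: 0 + count([], 2)
= 1


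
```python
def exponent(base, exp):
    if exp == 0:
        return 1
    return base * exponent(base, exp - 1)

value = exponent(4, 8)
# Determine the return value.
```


exponent(4, 8)
= 4 * exponent(4, 7)
= 4 * 4 * exponent(4, 6)
= 4 * 4 * 4 * exponent(4, 5)
= 4 * 4 * 4 * 4 * exponent(4, 4)
= 4 * 4 * 4 * 4 * 4 * exponent(4, 3)
= 4 * 4 * 4 * 4 * 4 * 4 * exponent(4, 2)
= 4 * 4 * 4 * 4 * 4 * 4 * 4 * exponent(4, 1)
= 4 * 4 * 4 * 4 * 4 * 4 * 4 * 4 * exponent(4, 0)
= 4 * 4 * 4 * 4 * 4 * 4 * 4 * 4 * 1
= 65536


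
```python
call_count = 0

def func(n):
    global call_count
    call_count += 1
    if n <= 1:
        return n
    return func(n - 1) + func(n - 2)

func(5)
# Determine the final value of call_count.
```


func(5) calls func(4) and func(3); each non-base call branches into two more.
Let C(k) = total number of calls made by func(k), including the call to func(k) itself.
Base cases: C(0) = 1, C(1) = 1
Recurrence: C(k) = 1 + C(k-1) + C(k-2)
  C(2) = 1 + C(1) + C(0) = 1 + 1 + 1 = 3
  C(3) = 1 + C(2) + C(1) = 1 + 3 + 1 = 5
  C(4) = 1 + C(3) + C(2) = 1 + 5 + 3 = 9
  C(5) = 1 + C(4) + C(3) = 1 + 9 + 5 = 15
Total calls = C(5) = 15


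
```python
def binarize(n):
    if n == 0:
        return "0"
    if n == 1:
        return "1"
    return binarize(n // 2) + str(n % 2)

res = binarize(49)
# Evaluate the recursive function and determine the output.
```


binarize(49)
= binarize(24) + "1"
= binarize(12) + "0" + "1"
= binarize(6) + "0" + "0" + "1"
= binarize(3) + "0" + "0" + "0" + "1"
= binarize(1) + "1" + "0" + "0" + "0" + "1"
= "1" + "1" + "0" + "0" + "0" + "1"
= "110001"


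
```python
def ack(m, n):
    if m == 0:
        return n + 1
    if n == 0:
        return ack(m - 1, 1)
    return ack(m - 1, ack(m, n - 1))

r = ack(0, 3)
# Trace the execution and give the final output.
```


ack(0, 3)
m == 0: return 3 + 1 = 4
= 4


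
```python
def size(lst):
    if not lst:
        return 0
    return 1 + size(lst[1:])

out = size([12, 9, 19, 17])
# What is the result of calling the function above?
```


size([12, 9, 19, 17])
= 1 + size([9, 19, 17])
= 1 + 1 + size([19, 17])
= 1 + 1 + 1 + size([17])
= 1 + 1 + 1 + 1 + size([])
= 1 + 1 + 1 + 1 + 0
= 4


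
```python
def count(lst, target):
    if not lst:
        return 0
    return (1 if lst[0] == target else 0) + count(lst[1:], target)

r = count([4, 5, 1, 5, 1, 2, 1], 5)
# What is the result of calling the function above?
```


count([4, 5, 1, 5, 1, 2, 1], 5)
lst[0]=4 != 5: 0 + count([5, 1, 5, 1, 2, 1], 5)
lst[0]=5 == 5: 1 + count([1, 5, 1, 2, 1], 5)
lst[0]=1 != 5: 0 + count([5, 1, 2, 1], 5)
lst[0]=5 == 5: 1 + count([1, 2, 1], 5)
lst[0]=1 != 5: 0 + count([2, 1], 5)
lst[0]=2 != 5: 0 + count([1], 5)
lst[0]=1 != 5: 0 + count([], 5)
= 2


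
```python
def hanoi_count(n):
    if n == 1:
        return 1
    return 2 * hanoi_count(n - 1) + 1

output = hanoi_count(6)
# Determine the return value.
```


hanoi_count(6)
= 2 * hanoi_count(5) + 1
= 2 * (2 * hanoi_count(4) + 1) + 1
= 2 * (2 * (2 * hanoi_count(3) + 1) + 1) + 1
= 2 * (2 * (2 * (2 * hanoi_count(2) + 1) + 1) + 1) + 1
= 2 * (2 * (2 * (2 * (2 * hanoi_count(1) + 1) + 1) + 1) + 1) + 1
Now compute bottom-up:
hanoi_count(1) = 1
hanoi_count(2) = 2 * 1 + 1 = 3
hanoi_count(3) = 2 * 3 + 1 = 7
hanoi_count(4) = 2 * 7 + 1 = 15
hanoi_count(5) = 2 * 15 + 1 = 31
hanoi_count(6) = 2 * 31 + 1 = 63
= 63


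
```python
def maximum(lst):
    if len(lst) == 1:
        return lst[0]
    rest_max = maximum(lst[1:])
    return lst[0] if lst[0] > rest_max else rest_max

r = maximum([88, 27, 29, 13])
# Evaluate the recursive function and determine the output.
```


maximum([88, 27, 29, 13])
= compare 88 with maximum([27, 29, 13])
= compare 27 with maximum([29, 13])
= compare 29 with maximum([13])
Base: maximum([13]) = 13
compare 29 with 13: max = 29
compare 27 with 29: max = 29
compare 88 with 29: max = 88
= 88


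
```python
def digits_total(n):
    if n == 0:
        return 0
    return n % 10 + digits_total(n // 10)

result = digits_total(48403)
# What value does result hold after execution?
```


digits_total(48403)
= 3 + digits_total(4840)
= 3 + 0 + digits_total(484)
= 3 + 0 + 4 + digits_total(48)
= 3 + 0 + 4 + 8 + digits_total(4)
= 3 + 0 + 4 + 8 + 4 + digits_total(0)
= 3 + 0 + 4 + 8 + 4 + 0
= 19


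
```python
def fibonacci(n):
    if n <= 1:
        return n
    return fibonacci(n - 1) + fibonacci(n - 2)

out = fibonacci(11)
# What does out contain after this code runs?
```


fibonacci(11)
= fibonacci(10) + fibonacci(9)
= (fibonacci(9) + fibonacci(8)) + fibonacci(9)
Computing bottom-up: fibonacci(0)=0, fibonacci(1)=1, fibonacci(2)=1, fibonacci(3)=2, fibonacci(4)=3, fibonacci(5)=5, fibonacci(6)=8, fibonacci(7)=13, fibonacci(8)=21, fibonacci(9)=34, fibonacci(10)=55, fibonacci(11)=89
= 89


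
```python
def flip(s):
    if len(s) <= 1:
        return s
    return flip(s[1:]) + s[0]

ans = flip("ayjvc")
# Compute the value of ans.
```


flip("ayjvc")
= flip("yjvc") + "a"
= flip("jvc") + "y" + "a"
= flip("vc") + "j" + "y" + "a"
= flip("c") + "v" + "j" + "y" + "a"
= "c" + "v" + "j" + "y" + "a"
= "cvjya"


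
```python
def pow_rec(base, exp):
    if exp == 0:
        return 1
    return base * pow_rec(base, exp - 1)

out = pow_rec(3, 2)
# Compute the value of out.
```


pow_rec(3, 2)
= 3 * pow_rec(3, 1)
= 3 * 3 * pow_rec(3, 0)
= 3 * 3 * 1
= 9


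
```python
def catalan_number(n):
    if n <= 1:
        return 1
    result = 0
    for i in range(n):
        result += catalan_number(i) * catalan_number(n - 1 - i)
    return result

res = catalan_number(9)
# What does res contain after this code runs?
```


catalan_number(9)
= sum of catalan_number(i) * catalan_number(9-1-i) for i in 0..8
First compute sub-values bottom-up:
  catalan_number(0) = 1, catalan_number(1) = 1
  catalan_number(2) = 1*1 + 1*1 = 2
  catalan_number(3) = 1*2 + 1*1 + 2*1 = 5
  catalan_number(4) = 1*5 + 1*2 + 2*1 + 5*1 = 14
  catalan_number(5) = 1*14 + 1*5 + 2*2 + 5*1 + 14*1 = 42
  catalan_number(6) = 1*42 + 1*14 + 2*5 + 5*2 + 14*1 + 42*1 = 132
  catalan_number(7) = 1*132 + 1*42 + 2*14 + 5*5 + 14*2 + 42*1 + 132*1 = 429
  catalan_number(8) = 1*429 + 1*132 + 2*42 + 5*14 + 14*5 + 42*2 + 132*1 + 429*1 = 1430
Now catalan_number(9):
  catalan_number(0)*catalan_number(8) = 1*1430 = 1430
  catalan_number(1)*catalan_number(7) = 1*429 = 429
  catalan_number(2)*catalan_number(6) = 2*132 = 264
  catalan_number(3)*catalan_number(5) = 5*42 = 210
  catalan_number(4)*catalan_number(4) = 14*14 = 196
  catalan_number(5)*catalan_number(3) = 42*5 = 210
  catalan_number(6)*catalan_number(2) = 132*2 = 264
  catalan_number(7)*catalan_number(1) = 429*1 = 429
  catalan_number(8)*catalan_number(0) = 1430*1 = 1430
= 1430 + 429 + 264 + 210 + 196 + 210 + 264 + 429 + 1430
= 4862


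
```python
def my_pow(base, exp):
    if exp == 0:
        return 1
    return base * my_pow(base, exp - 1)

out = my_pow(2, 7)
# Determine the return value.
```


my_pow(2, 7)
= 2 * my_pow(2, 6)
= 2 * 2 * my_pow(2, 5)
= 2 * 2 * 2 * my_pow(2, 4)
= 2 * 2 * 2 * 2 * my_pow(2, 3)
= 2 * 2 * 2 * 2 * 2 * my_pow(2, 2)
= 2 * 2 * 2 * 2 * 2 * 2 * my_pow(2, 1)
= 2 * 2 * 2 * 2 * 2 * 2 * 2 * my_pow(2, 0)
= 2 * 2 * 2 * 2 * 2 * 2 * 2 * 1
= 128


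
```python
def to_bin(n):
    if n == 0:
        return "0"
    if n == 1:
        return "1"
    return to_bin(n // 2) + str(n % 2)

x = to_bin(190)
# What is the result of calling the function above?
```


to_bin(190)
= to_bin(95) + "0"
= to_bin(47) + "1" + "0"
= to_bin(23) + "1" + "1" + "0"
= to_bin(11) + "1" + "1" + "1" + "0"
= to_bin(5) + "1" + "1" + "1" + "1" + "0"
= to_bin(2) + "1" + "1" + "1" + "1" + "1" + "0"
= to_bin(1) + "0" + "1" + "1" + "1" + "1" + "1" + "0"
= "1" + "0" + "1" + "1" + "1" + "1" + "1" + "0"
= "10111110"


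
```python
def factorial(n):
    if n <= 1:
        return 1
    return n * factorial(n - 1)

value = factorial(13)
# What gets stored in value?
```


factorial(13)
= 13 * factorial(12)
= 13 * 12 * factorial(11)
= 13 * 12 * 11 * factorial(10)
= 13 * 12 * 11 * 10 * factorial(9)
= 13 * 12 * 11 * 10 * 9 * factorial(8)
= 13 * 12 * 11 * 10 * 9 * 8 * factorial(7)
= 13 * 12 * 11 * 10 * 9 * 8 * 7 * factorial(6)
= 13 * 12 * 11 * 10 * 9 * 8 * 7 * 6 * factorial(5)
= 13 * 12 * 11 * 10 * 9 * 8 * 7 * 6 * 5 * factorial(4)
= 13 * 12 * 11 * 10 * 9 * 8 * 7 * 6 * 5 * 4 * factorial(3)
= 13 * 12 * 11 * 10 * 9 * 8 * 7 * 6 * 5 * 4 * 3 * factorial(2)
= 13 * 12 * 11 * 10 * 9 * 8 * 7 * 6 * 5 * 4 * 3 * 2 * factorial(1)
= 13 * 12 * 11 * 10 * 9 * 8 * 7 * 6 * 5 * 4 * 3 * 2 * 1
= 6227020800


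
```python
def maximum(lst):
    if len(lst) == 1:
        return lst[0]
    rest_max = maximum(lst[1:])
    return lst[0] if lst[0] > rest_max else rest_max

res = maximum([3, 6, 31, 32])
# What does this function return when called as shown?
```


maximum([3, 6, 31, 32])
= compare 3 with maximum([6, 31, 32])
= compare 6 with maximum([31, 32])
= compare 31 with maximum([32])
Base: maximum([32]) = 32
compare 31 with 32: max = 32
compare 6 with 32: max = 32
compare 3 with 32: max = 32
= 32


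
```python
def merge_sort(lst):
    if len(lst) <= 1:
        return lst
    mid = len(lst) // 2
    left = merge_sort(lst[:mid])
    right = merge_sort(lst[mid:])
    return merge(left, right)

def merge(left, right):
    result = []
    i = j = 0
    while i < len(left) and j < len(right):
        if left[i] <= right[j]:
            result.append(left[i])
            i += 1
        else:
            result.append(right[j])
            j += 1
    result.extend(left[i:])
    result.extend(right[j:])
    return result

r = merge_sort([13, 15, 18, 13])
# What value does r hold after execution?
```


merge_sort([13, 15, 18, 13])
Split into [13, 15] and [18, 13]
Left sorted: [13, 15]
Right sorted: [13, 18]
Merge [13, 15] and [13, 18]
= [13, 13, 15, 18]


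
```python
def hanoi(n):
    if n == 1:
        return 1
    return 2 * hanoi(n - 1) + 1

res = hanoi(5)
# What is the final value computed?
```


hanoi(5)
= 2 * hanoi(4) + 1
= 2 * (2 * hanoi(3) + 1) + 1
= 2 * (2 * (2 * hanoi(2) + 1) + 1) + 1
= 2 * (2 * (2 * (2 * hanoi(1) + 1) + 1) + 1) + 1
Now compute bottom-up:
hanoi(1) = 1
hanoi(2) = 2 * 1 + 1 = 3
hanoi(3) = 2 * 3 + 1 = 7
hanoi(4) = 2 * 7 + 1 = 15
hanoi(5) = 2 * 15 + 1 = 31
= 31


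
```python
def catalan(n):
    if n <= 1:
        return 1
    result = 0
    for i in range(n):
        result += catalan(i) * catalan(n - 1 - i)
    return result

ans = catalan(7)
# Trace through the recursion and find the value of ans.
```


catalan(7)
= sum of catalan(i) * catalan(7-1-i) for i in 0..6
First compute sub-values bottom-up:
  catalan(0) = 1, catalan(1) = 1
  catalan(2) = 1*1 + 1*1 = 2
  catalan(3) = 1*2 + 1*1 + 2*1 = 5
  catalan(4) = 1*5 + 1*2 + 2*1 + 5*1 = 14
  catalan(5) = 1*14 + 1*5 + 2*2 + 5*1 + 14*1 = 42
  catalan(6) = 1*42 + 1*14 + 2*5 + 5*2 + 14*1 + 42*1 = 132
Now catalan(7):
  catalan(0)*catalan(6) = 1*132 = 132
  catalan(1)*catalan(5) = 1*42 = 42
  catalan(2)*catalan(4) = 2*14 = 28
  catalan(3)*catalan(3) = 5*5 = 25
  catalan(4)*catalan(2) = 14*2 = 28
  catalan(5)*catalan(1) = 42*1 = 42
  catalan(6)*catalan(0) = 132*1 = 132
= 132 + 42 + 28 + 25 + 28 + 42 + 132
= 429


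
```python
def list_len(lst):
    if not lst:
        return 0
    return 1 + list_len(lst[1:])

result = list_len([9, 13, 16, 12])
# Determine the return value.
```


list_len([9, 13, 16, 12])
= 1 + list_len([13, 16, 12])
= 1 + 1 + list_len([16, 12])
= 1 + 1 + 1 + list_len([12])
= 1 + 1 + 1 + 1 + list_len([])
= 1 + 1 + 1 + 1 + 0
= 4


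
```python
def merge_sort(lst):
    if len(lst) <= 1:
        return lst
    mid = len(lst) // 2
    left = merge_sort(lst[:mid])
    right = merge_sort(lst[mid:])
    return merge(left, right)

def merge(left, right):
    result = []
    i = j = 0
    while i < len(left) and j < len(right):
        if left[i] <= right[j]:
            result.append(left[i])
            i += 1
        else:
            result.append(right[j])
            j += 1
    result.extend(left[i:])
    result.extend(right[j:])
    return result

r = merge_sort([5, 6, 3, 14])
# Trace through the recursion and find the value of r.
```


merge_sort([5, 6, 3, 14])
Split into [5, 6] and [3, 14]
Left sorted: [5, 6]
Right sorted: [3, 14]
Merge [5, 6] and [3, 14]
= [3, 5, 6, 14]


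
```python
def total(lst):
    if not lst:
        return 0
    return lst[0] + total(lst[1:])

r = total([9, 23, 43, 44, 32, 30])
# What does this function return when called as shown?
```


total([9, 23, 43, 44, 32, 30])
= 9 + total([23, 43, 44, 32, 30])
= 9 + 23 + total([43, 44, 32, 30])
= 9 + 23 + 43 + total([44, 32, 30])
= 9 + 23 + 43 + 44 + total([32, 30])
= 9 + 23 + 43 + 44 + 32 + total([30])
= 9 + 23 + 43 + 44 + 32 + 30 + total([])
= 9 + 23 + 43 + 44 + 32 + 30 + 0
= 181


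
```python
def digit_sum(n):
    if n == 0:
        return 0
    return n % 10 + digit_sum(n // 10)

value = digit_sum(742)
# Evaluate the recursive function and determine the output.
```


digit_sum(742)
= 2 + digit_sum(74)
= 2 + 4 + digit_sum(7)
= 2 + 4 + 7 + digit_sum(0)
= 2 + 4 + 7 + 0
= 13


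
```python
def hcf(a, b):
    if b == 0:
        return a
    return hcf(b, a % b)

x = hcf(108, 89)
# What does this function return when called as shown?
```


hcf(108, 89)
= hcf(89, 108 % 89) = hcf(89, 19)
= hcf(19, 89 % 19) = hcf(19, 13)
= hcf(13, 19 % 13) = hcf(13, 6)
= hcf(6, 13 % 6) = hcf(6, 1)
= hcf(1, 6 % 1) = hcf(1, 0)
b == 0, return a = 1


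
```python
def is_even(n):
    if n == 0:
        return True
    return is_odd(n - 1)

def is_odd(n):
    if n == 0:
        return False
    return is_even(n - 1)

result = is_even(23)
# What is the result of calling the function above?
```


is_even(23)
= is_odd(22)
= is_even(21)
= is_odd(20)
= is_even(19)
= is_odd(18)
= is_even(17)
= is_odd(16)
= is_even(15)
= is_odd(14)
= is_even(13)
= is_odd(12)
= is_even(11)
= is_odd(10)
= is_even(9)
= is_odd(8)
= is_even(7)
= is_odd(6)
= is_even(5)
= is_odd(4)
= is_even(3)
= is_odd(2)
= is_even(1)
= is_odd(0)
n == 0: return False
= False


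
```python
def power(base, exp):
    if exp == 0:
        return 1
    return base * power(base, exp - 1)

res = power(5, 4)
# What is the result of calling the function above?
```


power(5, 4)
= 5 * power(5, 3)
= 5 * 5 * power(5, 2)
= 5 * 5 * 5 * power(5, 1)
= 5 * 5 * 5 * 5 * power(5, 0)
= 5 * 5 * 5 * 5 * 1
= 625


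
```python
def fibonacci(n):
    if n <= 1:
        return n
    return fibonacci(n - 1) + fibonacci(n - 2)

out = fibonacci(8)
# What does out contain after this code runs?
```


fibonacci(8)
= fibonacci(7) + fibonacci(6)
= (fibonacci(6) + fibonacci(5)) + fibonacci(6)
Computing bottom-up: fibonacci(0)=0, fibonacci(1)=1, fibonacci(2)=1, fibonacci(3)=2, fibonacci(4)=3, fibonacci(5)=5, fibonacci(6)=8, fibonacci(7)=13, fibonacci(8)=21
= 21


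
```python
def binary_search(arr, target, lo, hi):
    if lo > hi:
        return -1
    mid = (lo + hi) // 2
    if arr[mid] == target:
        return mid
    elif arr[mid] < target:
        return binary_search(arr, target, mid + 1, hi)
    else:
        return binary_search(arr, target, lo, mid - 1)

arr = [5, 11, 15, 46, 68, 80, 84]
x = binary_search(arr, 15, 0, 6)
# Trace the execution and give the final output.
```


binary_search(arr, 15, 0, 6)
lo=0, hi=6, mid=3, arr[mid]=46
46 > 15, search left half
lo=0, hi=2, mid=1, arr[mid]=11
11 < 15, search right half
lo=2, hi=2, mid=2, arr[mid]=15
arr[2] == 15, found at index 2
= 2


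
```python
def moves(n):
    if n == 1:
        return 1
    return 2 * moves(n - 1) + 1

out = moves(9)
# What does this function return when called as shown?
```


moves(9)
= 2 * moves(8) + 1
= 2 * (2 * moves(7) + 1) + 1
= 2 * (2 * (2 * moves(6) + 1) + 1) + 1
= 2 * (2 * (2 * (2 * moves(5) + 1) + 1) + 1) + 1
= 2 * (2 * (2 * (2 * (2 * moves(4) + 1) + 1) + 1) + 1) + 1
= 2 * (2 * (2 * (2 * (2 * (2 * moves(3) + 1) + 1) + 1) + 1) + 1) + 1
= 2 * (2 * (2 * (2 * (2 * (2 * (2 * moves(2) + 1) + 1) + 1) + 1) + 1) + 1) + 1
= 2 * (2 * (2 * (2 * (2 * (2 * (2 * (2 * moves(1) + 1) + 1) + 1) + 1) + 1) + 1) + 1) + 1
Now compute bottom-up:
moves(1) = 1
moves(2) = 2 * 1 + 1 = 3
moves(3) = 2 * 3 + 1 = 7
moves(4) = 2 * 7 + 1 = 15
moves(5) = 2 * 15 + 1 = 31
moves(6) = 2 * 31 + 1 = 63
moves(7) = 2 * 63 + 1 = 127
moves(8) = 2 * 127 + 1 = 255
moves(9) = 2 * 255 + 1 = 511
= 511


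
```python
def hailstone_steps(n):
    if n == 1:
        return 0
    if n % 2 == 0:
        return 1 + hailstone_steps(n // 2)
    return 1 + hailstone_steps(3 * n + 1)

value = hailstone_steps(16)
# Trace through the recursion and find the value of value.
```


hailstone_steps(16)
16 is even -> hailstone_steps(8)
8 is even -> hailstone_steps(4)
4 is even -> hailstone_steps(2)
2 is even -> hailstone_steps(1)
Reached 1 after 4 steps
= 4


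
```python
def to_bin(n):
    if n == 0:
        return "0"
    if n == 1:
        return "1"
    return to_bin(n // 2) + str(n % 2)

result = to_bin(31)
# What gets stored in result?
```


to_bin(31)
= to_bin(15) + "1"
= to_bin(7) + "1" + "1"
= to_bin(3) + "1" + "1" + "1"
= to_bin(1) + "1" + "1" + "1" + "1"
= "1" + "1" + "1" + "1" + "1"
= "11111"


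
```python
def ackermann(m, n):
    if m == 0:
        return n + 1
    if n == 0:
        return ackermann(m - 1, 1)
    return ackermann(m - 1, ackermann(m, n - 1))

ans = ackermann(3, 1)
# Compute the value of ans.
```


ackermann(3, 1)
= ackermann(2, ackermann(3, 0))
First compute ackermann(3, 0) = 5
= ackermann(2, 5)
= 13


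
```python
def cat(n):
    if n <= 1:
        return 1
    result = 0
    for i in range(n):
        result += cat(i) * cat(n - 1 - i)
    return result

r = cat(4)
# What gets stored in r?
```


cat(4)
= sum of cat(i) * cat(4-1-i) for i in 0..3
First compute sub-values bottom-up:
  cat(0) = 1, cat(1) = 1
  cat(2) = 1*1 + 1*1 = 2
  cat(3) = 1*2 + 1*1 + 2*1 = 5
Now cat(4):
  cat(0)*cat(3) = 1*5 = 5
  cat(1)*cat(2) = 1*2 = 2
  cat(2)*cat(1) = 2*1 = 2
  cat(3)*cat(0) = 5*1 = 5
= 5 + 2 + 2 + 5
= 14


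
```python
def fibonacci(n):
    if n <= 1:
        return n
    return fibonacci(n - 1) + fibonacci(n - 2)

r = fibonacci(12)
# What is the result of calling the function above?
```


fibonacci(12)
= fibonacci(11) + fibonacci(10)
= (fibonacci(10) + fibonacci(9)) + fibonacci(10)
Computing bottom-up: fibonacci(0)=0, fibonacci(1)=1, fibonacci(2)=1, fibonacci(3)=2, fibonacci(4)=3, fibonacci(5)=5, fibonacci(6)=8, fibonacci(7)=13, fibonacci(8)=21, fibonacci(9)=34, fibonacci(10)=55, fibonacci(11)=89, fibonacci(12)=144
= 144


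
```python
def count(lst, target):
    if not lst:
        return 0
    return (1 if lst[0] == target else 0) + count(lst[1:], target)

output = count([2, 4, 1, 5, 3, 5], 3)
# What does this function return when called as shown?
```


count([2, 4, 1, 5, 3, 5], 3)
lst[0]=2 != 3: 0 + count([4, 1, 5, 3, 5], 3)
lst[0]=4 != 3: 0 + count([1, 5, 3, 5], 3)
lst[0]=1 != 3: 0 + count([5, 3, 5], 3)
lst[0]=5 != 3: 0 + count([3, 5], 3)
lst[0]=3 == 3: 1 + count([5], 3)
lst[0]=5 != 3: 0 + count([], 3)
= 1


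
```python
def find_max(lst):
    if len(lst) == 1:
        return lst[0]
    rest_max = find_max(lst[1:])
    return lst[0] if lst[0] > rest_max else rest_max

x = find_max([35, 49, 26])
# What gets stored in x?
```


find_max([35, 49, 26])
= compare 35 with find_max([49, 26])
= compare 49 with find_max([26])
Base: find_max([26]) = 26
compare 49 with 26: max = 49
compare 35 with 49: max = 49
= 49


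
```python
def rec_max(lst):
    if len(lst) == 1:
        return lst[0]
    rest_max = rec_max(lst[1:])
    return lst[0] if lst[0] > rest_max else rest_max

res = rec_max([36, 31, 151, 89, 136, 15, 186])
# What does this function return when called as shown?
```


rec_max([36, 31, 151, 89, 136, 15, 186])
= compare 36 with rec_max([31, 151, 89, 136, 15, 186])
= compare 31 with rec_max([151, 89, 136, 15, 186])
= compare 151 with rec_max([89, 136, 15, 186])
= compare 89 with rec_max([136, 15, 186])
= compare 136 with rec_max([15, 186])
= compare 15 with rec_max([186])
Base: rec_max([186]) = 186
compare 15 with 186: max = 186
compare 136 with 186: max = 186
compare 89 with 186: max = 186
compare 151 with 186: max = 186
compare 31 with 186: max = 186
compare 36 with 186: max = 186
= 186


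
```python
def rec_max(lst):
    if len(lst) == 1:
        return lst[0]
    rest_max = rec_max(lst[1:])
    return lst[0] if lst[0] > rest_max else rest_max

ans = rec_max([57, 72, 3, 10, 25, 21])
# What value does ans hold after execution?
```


rec_max([57, 72, 3, 10, 25, 21])
= compare 57 with rec_max([72, 3, 10, 25, 21])
= compare 72 with rec_max([3, 10, 25, 21])
= compare 3 with rec_max([10, 25, 21])
= compare 10 with rec_max([25, 21])
= compare 25 with rec_max([21])
Base: rec_max([21]) = 21
compare 25 with 21: max = 25
compare 10 with 25: max = 25
compare 3 with 25: max = 25
compare 72 with 25: max = 72
compare 57 with 72: max = 72
= 72


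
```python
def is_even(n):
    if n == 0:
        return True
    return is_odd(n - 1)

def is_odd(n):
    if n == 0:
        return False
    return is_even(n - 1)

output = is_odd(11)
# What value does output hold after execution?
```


is_odd(11)
= is_even(10)
= is_odd(9)
= is_even(8)
= is_odd(7)
= is_even(6)
= is_odd(5)
= is_even(4)
= is_odd(3)
= is_even(2)
= is_odd(1)
= is_even(0)
n == 0: return True
= True


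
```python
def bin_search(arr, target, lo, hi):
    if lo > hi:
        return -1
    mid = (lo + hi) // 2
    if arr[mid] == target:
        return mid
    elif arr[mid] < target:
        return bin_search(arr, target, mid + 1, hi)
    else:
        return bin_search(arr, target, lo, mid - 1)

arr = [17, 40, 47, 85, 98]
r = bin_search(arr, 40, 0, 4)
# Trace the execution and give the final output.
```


bin_search(arr, 40, 0, 4)
lo=0, hi=4, mid=2, arr[mid]=47
47 > 40, search left half
lo=0, hi=1, mid=0, arr[mid]=17
17 < 40, search right half
lo=1, hi=1, mid=1, arr[mid]=40
arr[1] == 40, found at index 1
= 1


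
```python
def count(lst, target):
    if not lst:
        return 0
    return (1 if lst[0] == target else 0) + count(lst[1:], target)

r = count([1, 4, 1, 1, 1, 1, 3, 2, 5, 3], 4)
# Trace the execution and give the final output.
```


count([1, 4, 1, 1, 1, 1, 3, 2, 5, 3], 4)
lst[0]=1 != 4: 0 + count([4, 1, 1, 1, 1, 3, 2, 5, 3], 4)
lst[0]=4 == 4: 1 + count([1, 1, 1, 1, 3, 2, 5, 3], 4)
lst[0]=1 != 4: 0 + count([1, 1, 1, 3, 2, 5, 3], 4)
lst[0]=1 != 4: 0 + count([1, 1, 3, 2, 5, 3], 4)
lst[0]=1 != 4: 0 + count([1, 3, 2, 5, 3], 4)
lst[0]=1 != 4: 0 + count([3, 2, 5, 3], 4)
lst[0]=3 != 4: 0 + count([2, 5, 3], 4)
lst[0]=2 != 4: 0 + count([5, 3], 4)
lst[0]=5 != 4: 0 + count([3], 4)
lst[0]=3 != 4: 0 + count([], 4)
= 1


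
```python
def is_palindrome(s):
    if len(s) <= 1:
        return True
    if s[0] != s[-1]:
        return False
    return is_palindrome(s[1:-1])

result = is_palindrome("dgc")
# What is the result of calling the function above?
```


is_palindrome("dgc")
"dgc": s[0]='d' != s[-1]='c' -> False
= False


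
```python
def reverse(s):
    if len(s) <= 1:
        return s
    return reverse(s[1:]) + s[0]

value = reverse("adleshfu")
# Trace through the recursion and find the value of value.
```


reverse("adleshfu")
= reverse("dleshfu") + "a"
= reverse("leshfu") + "d" + "a"
= reverse("eshfu") + "l" + "d" + "a"
= reverse("shfu") + "e" + "l" + "d" + "a"
= reverse("hfu") + "s" + "e" + "l" + "d" + "a"
= reverse("fu") + "h" + "s" + "e" + "l" + "d" + "a"
= reverse("u") + "f" + "h" + "s" + "e" + "l" + "d" + "a"
= "u" + "f" + "h" + "s" + "e" + "l" + "d" + "a"
= "ufhselda"


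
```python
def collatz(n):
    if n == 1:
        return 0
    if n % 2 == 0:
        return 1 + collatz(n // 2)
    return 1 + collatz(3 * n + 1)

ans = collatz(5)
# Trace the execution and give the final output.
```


collatz(5)
5 is odd -> 3*5+1 = 16 -> collatz(16)
16 is even -> collatz(8)
8 is even -> collatz(4)
4 is even -> collatz(2)
2 is even -> collatz(1)
Reached 1 after 5 steps
= 5


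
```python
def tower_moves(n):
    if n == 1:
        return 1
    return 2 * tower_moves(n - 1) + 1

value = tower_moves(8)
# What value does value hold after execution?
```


tower_moves(8)
= 2 * tower_moves(7) + 1
= 2 * (2 * tower_moves(6) + 1) + 1
= 2 * (2 * (2 * tower_moves(5) + 1) + 1) + 1
= 2 * (2 * (2 * (2 * tower_moves(4) + 1) + 1) + 1) + 1
= 2 * (2 * (2 * (2 * (2 * tower_moves(3) + 1) + 1) + 1) + 1) + 1
= 2 * (2 * (2 * (2 * (2 * (2 * tower_moves(2) + 1) + 1) + 1) + 1) + 1) + 1
= 2 * (2 * (2 * (2 * (2 * (2 * (2 * tower_moves(1) + 1) + 1) + 1) + 1) + 1) + 1) + 1
Now compute bottom-up:
tower_moves(1) = 1
tower_moves(2) = 2 * 1 + 1 = 3
tower_moves(3) = 2 * 3 + 1 = 7
tower_moves(4) = 2 * 7 + 1 = 15
tower_moves(5) = 2 * 15 + 1 = 31
tower_moves(6) = 2 * 31 + 1 = 63
tower_moves(7) = 2 * 63 + 1 = 127
tower_moves(8) = 2 * 127 + 1 = 255
= 255


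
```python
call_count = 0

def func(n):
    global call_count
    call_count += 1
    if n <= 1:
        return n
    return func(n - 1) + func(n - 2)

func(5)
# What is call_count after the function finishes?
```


func(5) calls func(4) and func(3); each non-base call branches into two more.
Let C(k) = total number of calls made by func(k), including the call to func(k) itself.
Base cases: C(0) = 1, C(1) = 1
Recurrence: C(k) = 1 + C(k-1) + C(k-2)
  C(2) = 1 + C(1) + C(0) = 1 + 1 + 1 = 3
  C(3) = 1 + C(2) + C(1) = 1 + 3 + 1 = 5
  C(4) = 1 + C(3) + C(2) = 1 + 5 + 3 = 9
  C(5) = 1 + C(4) + C(3) = 1 + 9 + 5 = 15
Total calls = C(5) = 15


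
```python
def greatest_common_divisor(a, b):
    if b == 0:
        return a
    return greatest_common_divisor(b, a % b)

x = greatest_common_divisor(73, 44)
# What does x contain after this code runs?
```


greatest_common_divisor(73, 44)
= greatest_common_divisor(44, 73 % 44) = greatest_common_divisor(44, 29)
= greatest_common_divisor(29, 44 % 29) = greatest_common_divisor(29, 15)
= greatest_common_divisor(15, 29 % 15) = greatest_common_divisor(15, 14)
= greatest_common_divisor(14, 15 % 14) = greatest_common_divisor(14, 1)
= greatest_common_divisor(1, 14 % 1) = greatest_common_divisor(1, 0)
b == 0, return a = 1


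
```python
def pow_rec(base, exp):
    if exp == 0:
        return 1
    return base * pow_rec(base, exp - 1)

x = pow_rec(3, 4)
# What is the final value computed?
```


pow_rec(3, 4)
= 3 * pow_rec(3, 3)
= 3 * 3 * pow_rec(3, 2)
= 3 * 3 * 3 * pow_rec(3, 1)
= 3 * 3 * 3 * 3 * pow_rec(3, 0)
= 3 * 3 * 3 * 3 * 1
= 81


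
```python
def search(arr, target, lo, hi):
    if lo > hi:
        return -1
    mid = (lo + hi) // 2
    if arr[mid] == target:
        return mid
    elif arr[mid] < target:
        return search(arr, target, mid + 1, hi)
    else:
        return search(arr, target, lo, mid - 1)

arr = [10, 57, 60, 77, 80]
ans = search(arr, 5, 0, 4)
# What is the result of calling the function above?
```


search(arr, 5, 0, 4)
lo=0, hi=4, mid=2, arr[mid]=60
60 > 5, search left half
lo=0, hi=1, mid=0, arr[mid]=10
10 > 5, search left half
lo > hi, target not found, return -1
= -1


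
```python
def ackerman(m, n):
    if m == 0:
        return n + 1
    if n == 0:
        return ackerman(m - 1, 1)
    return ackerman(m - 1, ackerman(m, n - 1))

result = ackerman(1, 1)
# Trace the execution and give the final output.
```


ackerman(1, 1)
= ackerman(0, ackerman(1, 0))
First compute ackerman(1, 0) = 2
= ackerman(0, 2)
= 3


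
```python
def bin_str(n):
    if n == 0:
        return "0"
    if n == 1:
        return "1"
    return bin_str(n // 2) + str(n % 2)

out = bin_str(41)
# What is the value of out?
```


bin_str(41)
= bin_str(20) + "1"
= bin_str(10) + "0" + "1"
= bin_str(5) + "0" + "0" + "1"
= bin_str(2) + "1" + "0" + "0" + "1"
= bin_str(1) + "0" + "1" + "0" + "0" + "1"
= "1" + "0" + "1" + "0" + "0" + "1"
= "101001"


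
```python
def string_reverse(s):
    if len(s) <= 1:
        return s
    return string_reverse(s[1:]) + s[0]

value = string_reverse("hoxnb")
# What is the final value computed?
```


string_reverse("hoxnb")
= string_reverse("oxnb") + "h"
= string_reverse("xnb") + "o" + "h"
= string_reverse("nb") + "x" + "o" + "h"
= string_reverse("b") + "n" + "x" + "o" + "h"
= "b" + "n" + "x" + "o" + "h"
= "bnxoh"


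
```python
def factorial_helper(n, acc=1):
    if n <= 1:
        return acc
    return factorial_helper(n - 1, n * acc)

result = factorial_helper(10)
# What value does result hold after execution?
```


factorial_helper(10, 1)
= factorial_helper(9, 10 * 1) = factorial_helper(9, 10)
= factorial_helper(8, 9 * 10) = factorial_helper(8, 90)
= factorial_helper(7, 8 * 90) = factorial_helper(7, 720)
= factorial_helper(6, 7 * 720) = factorial_helper(6, 5040)
= factorial_helper(5, 6 * 5040) = factorial_helper(5, 30240)
= factorial_helper(4, 5 * 30240) = factorial_helper(4, 151200)
= factorial_helper(3, 4 * 151200) = factorial_helper(3, 604800)
= factorial_helper(2, 3 * 604800) = factorial_helper(2, 1814400)
= factorial_helper(1, 2 * 1814400) = factorial_helper(1, 3628800)
n <= 1, return acc = 3628800


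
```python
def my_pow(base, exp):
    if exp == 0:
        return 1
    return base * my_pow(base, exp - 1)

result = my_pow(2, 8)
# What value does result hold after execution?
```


my_pow(2, 8)
= 2 * my_pow(2, 7)
= 2 * 2 * my_pow(2, 6)
= 2 * 2 * 2 * my_pow(2, 5)
= 2 * 2 * 2 * 2 * my_pow(2, 4)
= 2 * 2 * 2 * 2 * 2 * my_pow(2, 3)
= 2 * 2 * 2 * 2 * 2 * 2 * my_pow(2, 2)
= 2 * 2 * 2 * 2 * 2 * 2 * 2 * my_pow(2, 1)
= 2 * 2 * 2 * 2 * 2 * 2 * 2 * 2 * my_pow(2, 0)
= 2 * 2 * 2 * 2 * 2 * 2 * 2 * 2 * 1
= 256


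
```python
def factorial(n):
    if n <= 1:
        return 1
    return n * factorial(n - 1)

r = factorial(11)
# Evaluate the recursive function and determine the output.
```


factorial(11)
= 11 * factorial(10)
= 11 * 10 * factorial(9)
= 11 * 10 * 9 * factorial(8)
= 11 * 10 * 9 * 8 * factorial(7)
= 11 * 10 * 9 * 8 * 7 * factorial(6)
= 11 * 10 * 9 * 8 * 7 * 6 * factorial(5)
= 11 * 10 * 9 * 8 * 7 * 6 * 5 * factorial(4)
= 11 * 10 * 9 * 8 * 7 * 6 * 5 * 4 * factorial(3)
= 11 * 10 * 9 * 8 * 7 * 6 * 5 * 4 * 3 * factorial(2)
= 11 * 10 * 9 * 8 * 7 * 6 * 5 * 4 * 3 * 2 * factorial(1)
= 11 * 10 * 9 * 8 * 7 * 6 * 5 * 4 * 3 * 2 * 1
= 39916800


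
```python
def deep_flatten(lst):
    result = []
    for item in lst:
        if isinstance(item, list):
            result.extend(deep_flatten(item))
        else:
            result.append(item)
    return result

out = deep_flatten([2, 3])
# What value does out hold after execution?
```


deep_flatten([2, 3])
Processing each element:
  2 is not a list -> append 2
  3 is not a list -> append 3
= [2, 3]


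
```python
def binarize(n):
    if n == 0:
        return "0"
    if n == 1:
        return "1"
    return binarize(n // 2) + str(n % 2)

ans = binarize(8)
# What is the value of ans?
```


binarize(8)
= binarize(4) + "0"
= binarize(2) + "0" + "0"
= binarize(1) + "0" + "0" + "0"
= "1" + "0" + "0" + "0"
= "1000"


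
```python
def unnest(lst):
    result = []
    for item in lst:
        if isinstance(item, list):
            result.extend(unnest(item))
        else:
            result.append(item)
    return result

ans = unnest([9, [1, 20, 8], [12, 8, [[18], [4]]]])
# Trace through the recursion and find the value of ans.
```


unnest([9, [1, 20, 8], [12, 8, [[18], [4]]]])
Processing each element:
  9 is not a list -> append 9
  [1, 20, 8] is a list -> unnest recursively -> [1, 20, 8]
  [12, 8, [[18], [4]]] is a list -> unnest recursively -> [12, 8, 18, 4]
= [9, 1, 20, 8, 12, 8, 18, 4]


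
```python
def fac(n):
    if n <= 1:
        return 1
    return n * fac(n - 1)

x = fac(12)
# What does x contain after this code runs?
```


fac(12)
= 12 * fac(11)
= 12 * 11 * fac(10)
= 12 * 11 * 10 * fac(9)
= 12 * 11 * 10 * 9 * fac(8)
= 12 * 11 * 10 * 9 * 8 * fac(7)
= 12 * 11 * 10 * 9 * 8 * 7 * fac(6)
= 12 * 11 * 10 * 9 * 8 * 7 * 6 * fac(5)
= 12 * 11 * 10 * 9 * 8 * 7 * 6 * 5 * fac(4)
= 12 * 11 * 10 * 9 * 8 * 7 * 6 * 5 * 4 * fac(3)
= 12 * 11 * 10 * 9 * 8 * 7 * 6 * 5 * 4 * 3 * fac(2)
= 12 * 11 * 10 * 9 * 8 * 7 * 6 * 5 * 4 * 3 * 2 * fac(1)
= 12 * 11 * 10 * 9 * 8 * 7 * 6 * 5 * 4 * 3 * 2 * 1
= 479001600
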